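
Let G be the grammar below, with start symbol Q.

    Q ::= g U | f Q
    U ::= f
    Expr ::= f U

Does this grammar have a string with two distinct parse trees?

Unambiguous

Only Q, U are reachable from Q; ignoring the rest: The reachable rules are right-linear with at most one rule per (nonterminal, next-terminal) pair. Each input token forces the next rule, so parsing is deterministic.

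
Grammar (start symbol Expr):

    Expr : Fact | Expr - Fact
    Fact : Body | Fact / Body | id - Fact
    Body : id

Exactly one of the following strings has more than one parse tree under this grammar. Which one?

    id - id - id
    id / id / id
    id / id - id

id - id - id: 4 trees
id / id / id: 1 tree
id / id - id: 1 tree

id - id - id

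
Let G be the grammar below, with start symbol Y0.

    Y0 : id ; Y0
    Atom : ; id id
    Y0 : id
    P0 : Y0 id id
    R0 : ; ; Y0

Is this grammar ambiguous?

Unambiguous

(P0, Atom, R0 are unreachable from Y0, so their rules don't affect L(Y0).) The reachable grammar is A → atom sep A | atom. Each atom is followed by either the separator (recurse) or end-of-string (stop) — no choice point.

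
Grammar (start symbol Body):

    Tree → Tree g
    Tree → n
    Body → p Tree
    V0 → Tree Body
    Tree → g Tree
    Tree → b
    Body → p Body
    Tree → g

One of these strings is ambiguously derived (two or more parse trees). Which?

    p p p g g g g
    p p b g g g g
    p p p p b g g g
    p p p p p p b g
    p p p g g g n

p p p g g g g

p p p g g g g: 8 trees
p p b g g g g: 1 tree
p p p p b g g g: 1 tree
p p p p p p b g: 1 tree
p p p g g g n: 1 tree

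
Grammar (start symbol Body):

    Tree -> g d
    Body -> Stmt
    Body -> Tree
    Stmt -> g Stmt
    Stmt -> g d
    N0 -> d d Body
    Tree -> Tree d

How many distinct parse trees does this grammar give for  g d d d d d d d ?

Parse trees for g d d d d d d d:
  [Body [Tree [Tree [Tree [Tree [Tree [Tree [Tree g d] d] d] d] d] d] d]]

1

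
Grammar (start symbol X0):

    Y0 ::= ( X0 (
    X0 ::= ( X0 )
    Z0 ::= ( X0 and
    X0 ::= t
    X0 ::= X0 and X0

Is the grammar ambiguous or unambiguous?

Ambiguous

Witness: t and t and t

Derivation 1: X0 ⇒ X0 and X0 ⇒ t and X0 ⇒ t and X0 and X0 ⇒ t and t and X0 ⇒ t and t and t
Derivation 2: X0 ⇒ X0 and X0 ⇒ X0 and X0 and X0 ⇒ t and X0 and X0 ⇒ t and t and X0 ⇒ t and t and t

Two distinct leftmost derivations for the same string.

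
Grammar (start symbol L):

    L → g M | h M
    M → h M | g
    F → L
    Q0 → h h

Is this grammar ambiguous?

Unambiguous

Only L, M are reachable from L; ignoring the rest: Each reachable nonterminal has at most one production per leading terminal, and all productions are right-linear; the derivation is determined token-by-token.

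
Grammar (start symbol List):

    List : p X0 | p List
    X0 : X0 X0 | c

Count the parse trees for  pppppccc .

2

Parse trees for pppppccc:
  [List p [List p [List p [List p [List p [X0 [X0 c] [X0 [X0 c] [X0 c]]]]]]]]
  [List p [List p [List p [List p [List p [X0 [X0 [X0 c] [X0 c]] [X0 c]]]]]]]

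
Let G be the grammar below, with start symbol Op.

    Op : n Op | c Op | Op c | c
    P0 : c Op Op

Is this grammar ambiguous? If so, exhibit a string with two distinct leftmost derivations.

Witness: c c

Derivation 1: Op ⇒ c Op ⇒ c c
Derivation 2: Op ⇒ Op c ⇒ c c

Two distinct leftmost derivations for the same string.

Ambiguous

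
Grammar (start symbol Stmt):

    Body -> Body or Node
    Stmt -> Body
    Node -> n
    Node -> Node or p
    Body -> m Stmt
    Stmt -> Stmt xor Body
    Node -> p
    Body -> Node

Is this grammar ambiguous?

Ambiguous

Witness: n or p

Derivation 1: Stmt ⇒ Body ⇒ Body or Node ⇒ Node or Node ⇒ n or Node ⇒ n or p
Derivation 2: Stmt ⇒ Body ⇒ Node ⇒ Node or p ⇒ n or p

Two distinct leftmost derivations for the same string.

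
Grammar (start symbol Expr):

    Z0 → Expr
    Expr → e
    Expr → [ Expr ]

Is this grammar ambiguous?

Unambiguous

Only Expr is reachable from Expr; ignoring the rest: Each string is a nest of matched brackets around a single atom. An opening bracket forces the recursive rule; an atom forces the base rule.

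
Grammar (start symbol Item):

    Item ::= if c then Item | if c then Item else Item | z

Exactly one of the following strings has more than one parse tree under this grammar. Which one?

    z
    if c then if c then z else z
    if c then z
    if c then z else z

if c then if c then z else z

z: 1 tree
if c then if c then z else z: 2 trees
if c then z: 1 tree
if c then z else z: 1 tree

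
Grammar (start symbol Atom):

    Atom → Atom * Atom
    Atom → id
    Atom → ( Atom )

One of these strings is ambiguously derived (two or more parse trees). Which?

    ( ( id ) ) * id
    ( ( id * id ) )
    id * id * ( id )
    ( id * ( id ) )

( ( id ) ) * id: 1 tree
( ( id * id ) ): 1 tree
id * id * ( id ): 2 trees
( id * ( id ) ): 1 tree

id * id * ( id )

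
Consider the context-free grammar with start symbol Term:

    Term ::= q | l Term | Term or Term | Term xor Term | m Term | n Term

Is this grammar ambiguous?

Witness: l q or q

Derivation 1: Term ⇒ l Term ⇒ l Term or Term ⇒ l q or Term ⇒ l q or q
Derivation 2: Term ⇒ Term or Term ⇒ l Term or Term ⇒ l q or Term ⇒ l q or q

Two distinct leftmost derivations for the same string.

Ambiguous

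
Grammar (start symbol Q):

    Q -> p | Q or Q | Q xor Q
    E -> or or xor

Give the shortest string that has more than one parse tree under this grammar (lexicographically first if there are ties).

p or p or p

length 1: no string has ≥2 trees
length 3: no string has ≥2 trees
length 5: p or p or p has 2 parse trees

Two derivations of p or p or p:
  Q ⇒ Q or Q ⇒ p or Q ⇒ p or Q or Q ⇒ p or p or Q ⇒ p or p or p
  Q ⇒ Q or Q ⇒ Q or Q or Q ⇒ p or Q or Q ⇒ p or p or Q ⇒ p or p or p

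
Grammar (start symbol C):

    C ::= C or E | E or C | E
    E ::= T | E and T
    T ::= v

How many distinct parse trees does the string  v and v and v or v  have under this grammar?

2

Parse trees for v and v and v or v:
  [C [C [E [E [E [T v]] and [T v]] and [T v]]] or [E [T v]]]
  [C [E [E [E [T v]] and [T v]] and [T v]] or [C [E [T v]]]]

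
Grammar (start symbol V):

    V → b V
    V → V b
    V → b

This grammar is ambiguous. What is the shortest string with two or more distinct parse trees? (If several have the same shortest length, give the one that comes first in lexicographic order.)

length 1: no string has ≥2 trees
length 2: b b has 2 parse trees

Two derivations of b b:
  V ⇒ b V ⇒ b b
  V ⇒ V b ⇒ b b

b b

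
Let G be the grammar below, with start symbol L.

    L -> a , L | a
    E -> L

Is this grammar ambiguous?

Only L is reachable from L; ignoring the rest: The reachable grammar is A → atom sep A | atom. Each atom is followed by either the separator (recurse) or end-of-string (stop) — no choice point.

Unambiguous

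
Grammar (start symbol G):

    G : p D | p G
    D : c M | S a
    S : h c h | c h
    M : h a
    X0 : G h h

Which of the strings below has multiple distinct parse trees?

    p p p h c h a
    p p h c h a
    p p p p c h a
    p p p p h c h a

p p p h c h a: 1 tree
p p h c h a: 1 tree
p p p p c h a: 2 trees
p p p p h c h a: 1 tree

p p p p c h a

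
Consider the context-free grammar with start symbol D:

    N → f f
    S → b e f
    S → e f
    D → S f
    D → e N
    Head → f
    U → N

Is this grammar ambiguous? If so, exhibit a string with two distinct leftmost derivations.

Witness: e f f

Derivation 1: D ⇒ S f ⇒ e f f
Derivation 2: D ⇒ e N ⇒ e f f

Two distinct leftmost derivations for the same string.

Ambiguous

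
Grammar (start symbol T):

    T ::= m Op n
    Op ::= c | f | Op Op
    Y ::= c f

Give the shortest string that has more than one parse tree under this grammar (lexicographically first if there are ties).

length 3: no string has ≥2 trees
length 4: no string has ≥2 trees
length 5: m c c c n has 2 parse trees

Two derivations of m c c c n:
  T ⇒ m Op n ⇒ m Op Op n ⇒ m c Op n ⇒ m c Op Op n ⇒ m c c Op n ⇒ m c c c n
  T ⇒ m Op n ⇒ m Op Op n ⇒ m Op Op Op n ⇒ m c Op Op n ⇒ m c c Op n ⇒ m c c c n

m c c c n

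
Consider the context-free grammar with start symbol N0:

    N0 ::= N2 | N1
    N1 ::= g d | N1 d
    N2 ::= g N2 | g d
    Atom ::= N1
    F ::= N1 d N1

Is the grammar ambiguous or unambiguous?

Witness: g d

Derivation 1: N0 ⇒ N2 ⇒ g d
Derivation 2: N0 ⇒ N1 ⇒ g d

Two distinct leftmost derivations for the same string.

Ambiguous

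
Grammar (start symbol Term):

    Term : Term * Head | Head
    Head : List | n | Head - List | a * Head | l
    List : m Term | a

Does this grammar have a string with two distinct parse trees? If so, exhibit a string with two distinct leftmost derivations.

Witness: a * a

Derivation 1: Term ⇒ Term * Head ⇒ Head * Head ⇒ List * Head ⇒ a * Head ⇒ a * List ⇒ a * a
Derivation 2: Term ⇒ Head ⇒ a * Head ⇒ a * List ⇒ a * a

Two distinct leftmost derivations for the same string.

Ambiguous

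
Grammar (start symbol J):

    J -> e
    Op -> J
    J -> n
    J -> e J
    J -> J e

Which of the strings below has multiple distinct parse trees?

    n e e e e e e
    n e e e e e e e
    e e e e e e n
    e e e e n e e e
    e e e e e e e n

e e e e n e e e

n e e e e e e: 1 tree
n e e e e e e e: 1 tree
e e e e e e n: 1 tree
e e e e n e e e: 35 trees
e e e e e e e n: 1 tree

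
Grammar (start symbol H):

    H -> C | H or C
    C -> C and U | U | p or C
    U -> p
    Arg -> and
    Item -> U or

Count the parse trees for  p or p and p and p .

4

Parse trees for p or p and p and p:
  [H [C [C [C p or [C [U p]]] and [U p]] and [U p]]]
  [H [C [C p or [C [C [U p]] and [U p]]] and [U p]]]
  [H [C p or [C [C [C [U p]] and [U p]] and [U p]]]]
  [H [H [C [U p]]] or [C [C [C [U p]] and [U p]] and [U p]]]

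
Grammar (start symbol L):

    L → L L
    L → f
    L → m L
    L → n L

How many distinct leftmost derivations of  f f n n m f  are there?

2

Parse trees for f f n n m f:
  [L [L f] [L [L f] [L n [L n [L m [L f]]]]]]
  [L [L [L f] [L f]] [L n [L n [L m [L f]]]]]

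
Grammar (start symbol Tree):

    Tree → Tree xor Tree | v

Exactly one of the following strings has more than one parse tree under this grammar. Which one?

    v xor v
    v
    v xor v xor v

v xor v: 1 tree
v: 1 tree
v xor v xor v: 2 trees

v xor v xor v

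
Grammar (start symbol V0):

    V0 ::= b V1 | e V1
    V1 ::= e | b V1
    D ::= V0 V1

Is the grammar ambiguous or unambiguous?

(D is unreachable from V0, so its rules don't affect L(V0).) Each reachable nonterminal has at most one production per leading terminal, and all productions are right-linear; the derivation is determined token-by-token.

Unambiguous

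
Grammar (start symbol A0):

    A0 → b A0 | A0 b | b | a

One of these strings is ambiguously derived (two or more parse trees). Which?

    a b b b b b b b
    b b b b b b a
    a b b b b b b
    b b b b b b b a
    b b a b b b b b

a b b b b b b b: 1 tree
b b b b b b a: 1 tree
a b b b b b b: 1 tree
b b b b b b b a: 1 tree
b b a b b b b b: 21 trees

b b a b b b b b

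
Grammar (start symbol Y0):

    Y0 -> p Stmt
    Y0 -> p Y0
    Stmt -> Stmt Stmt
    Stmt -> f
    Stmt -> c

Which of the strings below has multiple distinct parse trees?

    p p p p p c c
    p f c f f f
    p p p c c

p p p p p c c: 1 tree
p f c f f f: 14 trees
p p p c c: 1 tree

p f c f f f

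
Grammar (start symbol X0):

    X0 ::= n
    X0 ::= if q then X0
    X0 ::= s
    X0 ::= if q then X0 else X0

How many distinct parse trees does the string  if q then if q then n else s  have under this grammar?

2

Parse trees for if q then if q then n else s:
  [X0 if q then [X0 if q then [X0 n] else [X0 s]]]
  [X0 if q then [X0 if q then [X0 n]] else [X0 s]]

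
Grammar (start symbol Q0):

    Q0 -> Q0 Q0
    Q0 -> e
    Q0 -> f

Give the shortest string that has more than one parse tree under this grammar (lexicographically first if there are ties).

length 1: no string has ≥2 trees
length 2: no string has ≥2 trees
length 3: e e e has 2 parse trees

Two derivations of e e e:
  Q0 ⇒ Q0 Q0 ⇒ Q0 Q0 Q0 ⇒ e Q0 Q0 ⇒ e e Q0 ⇒ e e e
  Q0 ⇒ Q0 Q0 ⇒ e Q0 ⇒ e Q0 Q0 ⇒ e e Q0 ⇒ e e e

e e e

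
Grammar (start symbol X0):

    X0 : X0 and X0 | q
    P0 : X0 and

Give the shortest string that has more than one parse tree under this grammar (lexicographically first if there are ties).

length 1: no string has ≥2 trees
length 3: no string has ≥2 trees
length 5: q and q and q has 2 parse trees

Two derivations of q and q and q:
  X0 ⇒ X0 and X0 ⇒ X0 and X0 and X0 ⇒ q and X0 and X0 ⇒ q and q and X0 ⇒ q and q and q
  X0 ⇒ X0 and X0 ⇒ q and X0 ⇒ q and X0 and X0 ⇒ q and q and X0 ⇒ q and q and q

q and q and q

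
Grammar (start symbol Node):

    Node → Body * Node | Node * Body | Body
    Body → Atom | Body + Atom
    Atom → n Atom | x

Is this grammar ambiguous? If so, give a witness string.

Ambiguous

Witness: x * x

Derivation 1: Node ⇒ Body * Node ⇒ Atom * Node ⇒ x * Node ⇒ x * Body ⇒ x * Atom ⇒ x * x
Derivation 2: Node ⇒ Node * Body ⇒ Body * Body ⇒ Atom * Body ⇒ x * Body ⇒ x * Atom ⇒ x * x

Two distinct leftmost derivations for the same string.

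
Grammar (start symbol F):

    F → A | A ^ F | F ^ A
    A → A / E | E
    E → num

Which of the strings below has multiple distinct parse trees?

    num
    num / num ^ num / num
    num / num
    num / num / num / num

num: 1 tree
num / num ^ num / num: 2 trees
num / num: 1 tree
num / num / num / num: 1 tree

num / num ^ num / num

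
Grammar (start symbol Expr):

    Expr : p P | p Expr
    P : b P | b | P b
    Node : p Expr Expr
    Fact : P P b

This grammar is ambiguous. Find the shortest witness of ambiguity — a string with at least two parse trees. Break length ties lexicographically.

p b b

length 2: no string has ≥2 trees
length 3: p b b has 2 parse trees

Two derivations of p b b:
  Expr ⇒ p P ⇒ p b P ⇒ p b b
  Expr ⇒ p P ⇒ p P b ⇒ p b b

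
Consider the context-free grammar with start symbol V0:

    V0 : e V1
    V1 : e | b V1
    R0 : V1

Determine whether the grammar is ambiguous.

(R0 is unreachable from V0, so its rules don't affect L(V0).) The reachable rules are right-linear with at most one rule per (nonterminal, next-terminal) pair. Each input token forces the next rule, so parsing is deterministic.

Unambiguous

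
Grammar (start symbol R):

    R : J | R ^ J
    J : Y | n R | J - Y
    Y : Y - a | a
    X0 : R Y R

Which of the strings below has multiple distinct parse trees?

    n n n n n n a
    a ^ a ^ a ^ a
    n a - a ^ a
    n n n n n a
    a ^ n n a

n a - a ^ a

n n n n n n a: 1 tree
a ^ a ^ a ^ a: 1 tree
n a - a ^ a: 5 trees
n n n n n a: 1 tree
a ^ n n a: 1 tree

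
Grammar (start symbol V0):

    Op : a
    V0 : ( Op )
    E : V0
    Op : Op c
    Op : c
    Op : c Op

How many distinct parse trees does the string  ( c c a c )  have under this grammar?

3

Parse trees for ( c c a c ):
  [V0 ( [Op [Op c [Op c [Op a]]] c] )]
  [V0 ( [Op c [Op [Op c [Op a]] c]] )]
  [V0 ( [Op c [Op c [Op [Op a] c]]] )]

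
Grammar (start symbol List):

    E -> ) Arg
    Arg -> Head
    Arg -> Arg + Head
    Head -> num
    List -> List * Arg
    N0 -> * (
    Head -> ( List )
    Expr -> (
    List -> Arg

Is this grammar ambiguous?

Only List, Arg, Head are reachable from List; ignoring the rest: This is a standard precedence ladder (List over Arg over Head), with each level left-recursive on its own operator ('*' at List, '+' at Arg). That structure is LR(1), hence unambiguous.

Unambiguous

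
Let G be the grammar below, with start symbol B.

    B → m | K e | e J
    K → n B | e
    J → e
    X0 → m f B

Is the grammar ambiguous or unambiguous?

Ambiguous

Witness: e e

Derivation 1: B ⇒ K e ⇒ e e
Derivation 2: B ⇒ e J ⇒ e e

Two distinct leftmost derivations for the same string.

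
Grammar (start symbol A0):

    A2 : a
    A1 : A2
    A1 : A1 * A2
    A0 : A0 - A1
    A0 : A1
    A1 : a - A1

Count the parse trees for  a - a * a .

3

Parse trees for a - a * a:
  [A0 [A0 [A1 [A2 a]]] - [A1 [A1 [A2 a]] * [A2 a]]]
  [A0 [A1 [A1 a - [A1 [A2 a]]] * [A2 a]]]
  [A0 [A1 a - [A1 [A1 [A2 a]] * [A2 a]]]]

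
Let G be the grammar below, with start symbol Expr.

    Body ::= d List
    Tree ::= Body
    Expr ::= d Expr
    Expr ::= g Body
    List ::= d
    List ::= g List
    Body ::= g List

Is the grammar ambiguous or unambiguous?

(Tree is unreachable from Expr, so its rules don't affect L(Expr).) Each reachable nonterminal has at most one production per leading terminal, and all productions are right-linear; the derivation is determined token-by-token.

Unambiguous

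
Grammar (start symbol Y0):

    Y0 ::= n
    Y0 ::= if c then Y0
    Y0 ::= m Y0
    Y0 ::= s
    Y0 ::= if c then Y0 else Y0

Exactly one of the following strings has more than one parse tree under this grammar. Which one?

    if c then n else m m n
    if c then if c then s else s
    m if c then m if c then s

if c then if c then s else s

if c then n else m m n: 1 tree
if c then if c then s else s: 2 trees
m if c then m if c then s: 1 tree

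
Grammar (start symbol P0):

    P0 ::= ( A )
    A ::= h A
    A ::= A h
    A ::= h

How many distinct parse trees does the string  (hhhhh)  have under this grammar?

16

Parse trees for (hhhhh) (showing first 6 of 16):
  [P0 ( [A h [A h [A h [A h [A h]]]]] )]
  [P0 ( [A h [A h [A h [A [A h] h]]]] )]
  [P0 ( [A h [A h [A [A h [A h]] h]]] )]
  [P0 ( [A h [A h [A [A [A h] h] h]]] )]
  [P0 ( [A h [A [A h [A h [A h]]] h]] )]
  [P0 ( [A h [A [A h [A [A h] h]] h]] )]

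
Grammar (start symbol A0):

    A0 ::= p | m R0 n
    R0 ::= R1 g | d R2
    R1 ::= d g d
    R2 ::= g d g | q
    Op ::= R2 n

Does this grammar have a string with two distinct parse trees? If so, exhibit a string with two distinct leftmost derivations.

Witness: m d g d g n

Derivation 1: A0 ⇒ m R0 n ⇒ m R1 g n ⇒ m d g d g n
Derivation 2: A0 ⇒ m R0 n ⇒ m d R2 n ⇒ m d g d g n

Two distinct leftmost derivations for the same string.

Ambiguous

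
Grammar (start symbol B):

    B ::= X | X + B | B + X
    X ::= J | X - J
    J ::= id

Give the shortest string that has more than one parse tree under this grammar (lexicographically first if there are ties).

length 1: no string has ≥2 trees
length 3: id + id has 2 parse trees

Two derivations of id + id:
  B ⇒ X + B ⇒ J + B ⇒ id + B ⇒ id + X ⇒ id + J ⇒ id + id
  B ⇒ B + X ⇒ X + X ⇒ J + X ⇒ id + X ⇒ id + J ⇒ id + id

id + id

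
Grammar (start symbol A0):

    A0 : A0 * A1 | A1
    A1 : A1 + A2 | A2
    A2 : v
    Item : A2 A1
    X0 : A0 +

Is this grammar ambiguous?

Unambiguous

Only A0, A1, A2 are reachable from A0; ignoring the rest: This is a standard precedence ladder (A0 over A1 over A2), with each level left-recursive on its own operator ('*' at A0, '+' at A1). That structure is LR(1), hence unambiguous.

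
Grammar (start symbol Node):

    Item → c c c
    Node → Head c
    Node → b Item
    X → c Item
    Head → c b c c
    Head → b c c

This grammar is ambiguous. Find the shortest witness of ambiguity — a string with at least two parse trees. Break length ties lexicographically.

length 4: b c c c has 2 parse trees

Two derivations of b c c c:
  Node ⇒ Head c ⇒ b c c c
  Node ⇒ b Item ⇒ b c c c

b c c c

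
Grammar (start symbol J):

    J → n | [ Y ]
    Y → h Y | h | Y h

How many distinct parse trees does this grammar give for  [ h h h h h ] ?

16

Parse trees for [ h h h h h ] (showing first 6 of 16):
  [J [ [Y h [Y h [Y h [Y h [Y h]]]]] ]]
  [J [ [Y h [Y h [Y h [Y [Y h] h]]]] ]]
  [J [ [Y h [Y h [Y [Y h [Y h]] h]]] ]]
  [J [ [Y h [Y h [Y [Y [Y h] h] h]]] ]]
  [J [ [Y h [Y [Y h [Y h [Y h]]] h]] ]]
  [J [ [Y h [Y [Y h [Y [Y h] h]] h]] ]]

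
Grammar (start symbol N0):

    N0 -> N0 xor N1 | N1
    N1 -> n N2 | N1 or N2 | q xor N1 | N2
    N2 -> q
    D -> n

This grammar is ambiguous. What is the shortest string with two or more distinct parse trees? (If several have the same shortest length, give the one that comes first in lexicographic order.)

length 1: no string has ≥2 trees
length 2: no string has ≥2 trees
length 3: q xor q has 2 parse trees

Two derivations of q xor q:
  N0 ⇒ N0 xor N1 ⇒ N1 xor N1 ⇒ N2 xor N1 ⇒ q xor N1 ⇒ q xor N2 ⇒ q xor q
  N0 ⇒ N1 ⇒ q xor N1 ⇒ q xor N2 ⇒ q xor q

q xor q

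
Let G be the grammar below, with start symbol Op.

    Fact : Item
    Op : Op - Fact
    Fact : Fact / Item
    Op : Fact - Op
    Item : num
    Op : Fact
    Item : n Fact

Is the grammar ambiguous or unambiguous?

Witness: num - num

Derivation 1: Op ⇒ Op - Fact ⇒ Fact - Fact ⇒ Item - Fact ⇒ num - Fact ⇒ num - Item ⇒ num - num
Derivation 2: Op ⇒ Fact - Op ⇒ Item - Op ⇒ num - Op ⇒ num - Fact ⇒ num - Item ⇒ num - num

Two distinct leftmost derivations for the same string.

Ambiguous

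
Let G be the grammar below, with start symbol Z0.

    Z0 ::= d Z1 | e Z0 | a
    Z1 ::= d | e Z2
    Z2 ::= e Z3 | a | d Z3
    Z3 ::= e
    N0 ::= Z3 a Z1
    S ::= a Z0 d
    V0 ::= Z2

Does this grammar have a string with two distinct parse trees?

Only Z0, Z1, Z2, Z3 are reachable from Z0; ignoring the rest: The reachable rules are right-linear with at most one rule per (nonterminal, next-terminal) pair. Each input token forces the next rule, so parsing is deterministic.

Unambiguous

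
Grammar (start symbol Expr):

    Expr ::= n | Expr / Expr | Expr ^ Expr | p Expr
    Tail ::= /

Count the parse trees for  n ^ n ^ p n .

Parse trees for n ^ n ^ p n:
  [Expr [Expr n] ^ [Expr [Expr n] ^ [Expr p [Expr n]]]]
  [Expr [Expr [Expr n] ^ [Expr n]] ^ [Expr p [Expr n]]]

2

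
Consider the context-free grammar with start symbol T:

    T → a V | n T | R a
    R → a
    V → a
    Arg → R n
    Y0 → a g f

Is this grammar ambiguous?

Ambiguous

Witness: a a

Derivation 1: T ⇒ a V ⇒ a a
Derivation 2: T ⇒ R a ⇒ a a

Two distinct leftmost derivations for the same string.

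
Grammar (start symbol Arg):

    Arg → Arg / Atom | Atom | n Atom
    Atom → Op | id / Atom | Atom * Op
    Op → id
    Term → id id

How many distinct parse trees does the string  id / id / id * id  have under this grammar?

Parse trees for id / id / id * id:
  [Arg [Arg [Atom [Op id]]] / [Atom id / [Atom [Atom [Op id]] * [Op id]]]]
  [Arg [Arg [Atom [Op id]]] / [Atom [Atom id / [Atom [Op id]]] * [Op id]]]
  [Arg [Arg [Arg [Atom [Op id]]] / [Atom [Op id]]] / [Atom [Atom [Op id]] * [Op id]]]
  [Arg [Arg [Atom id / [Atom [Op id]]]] / [Atom [Atom [Op id]] * [Op id]]]
  [Arg [Atom id / [Atom id / [Atom [Atom [Op id]] * [Op id]]]]]
  [Arg [Atom id / [Atom [Atom id / [Atom [Op id]]] * [Op id]]]]
  [Arg [Atom [Atom id / [Atom id / [Atom [Op id]]]] * [Op id]]]

7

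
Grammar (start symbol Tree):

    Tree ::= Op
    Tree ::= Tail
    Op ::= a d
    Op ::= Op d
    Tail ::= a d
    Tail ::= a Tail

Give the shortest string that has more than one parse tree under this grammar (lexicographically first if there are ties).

a d

length 2: a d has 2 parse trees

Two derivations of a d:
  Tree ⇒ Op ⇒ a d
  Tree ⇒ Tail ⇒ a d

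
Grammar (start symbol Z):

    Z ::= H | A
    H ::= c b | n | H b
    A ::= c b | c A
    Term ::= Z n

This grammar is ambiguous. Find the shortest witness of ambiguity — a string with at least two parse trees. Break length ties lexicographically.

length 1: no string has ≥2 trees
length 2: c b has 2 parse trees

Two derivations of c b:
  Z ⇒ H ⇒ c b
  Z ⇒ A ⇒ c b

c b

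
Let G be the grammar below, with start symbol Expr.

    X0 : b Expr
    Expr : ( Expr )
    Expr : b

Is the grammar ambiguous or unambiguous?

Only Expr is reachable from Expr; ignoring the rest: Each string is a nest of matched brackets around a single atom. An opening bracket forces the recursive rule; an atom forces the base rule.

Unambiguous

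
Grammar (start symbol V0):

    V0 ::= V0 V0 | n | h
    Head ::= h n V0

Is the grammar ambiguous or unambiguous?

Witness: h h h

Derivation 1: V0 ⇒ V0 V0 ⇒ V0 V0 V0 ⇒ h V0 V0 ⇒ h h V0 ⇒ h h h
Derivation 2: V0 ⇒ V0 V0 ⇒ h V0 ⇒ h V0 V0 ⇒ h h V0 ⇒ h h h

Two distinct leftmost derivations for the same string.

Ambiguous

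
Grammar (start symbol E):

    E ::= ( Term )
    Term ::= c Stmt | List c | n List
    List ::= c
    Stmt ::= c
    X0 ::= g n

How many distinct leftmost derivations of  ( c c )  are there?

2

Parse trees for ( c c ):
  [E ( [Term c [Stmt c]] )]
  [E ( [Term [List c] c] )]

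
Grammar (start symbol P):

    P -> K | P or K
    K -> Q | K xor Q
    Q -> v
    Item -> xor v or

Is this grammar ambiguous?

Unambiguous

Only P, K, Q are reachable from P; ignoring the rest: P → P or K | K  ;  K → K xor Q | Q  — a left-associative chain with Q at the bottom. Each string factors uniquely by precedence.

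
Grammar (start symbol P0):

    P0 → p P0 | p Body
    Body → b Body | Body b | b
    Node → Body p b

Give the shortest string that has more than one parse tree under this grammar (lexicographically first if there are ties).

length 2: no string has ≥2 trees
length 3: p b b has 2 parse trees

Two derivations of p b b:
  P0 ⇒ p Body ⇒ p b Body ⇒ p b b
  P0 ⇒ p Body ⇒ p Body b ⇒ p b b

p b b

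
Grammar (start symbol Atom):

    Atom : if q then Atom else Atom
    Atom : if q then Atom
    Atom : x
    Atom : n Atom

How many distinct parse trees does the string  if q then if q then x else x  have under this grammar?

Parse trees for if q then if q then x else x:
  [Atom if q then [Atom if q then [Atom x]] else [Atom x]]
  [Atom if q then [Atom if q then [Atom x] else [Atom x]]]

2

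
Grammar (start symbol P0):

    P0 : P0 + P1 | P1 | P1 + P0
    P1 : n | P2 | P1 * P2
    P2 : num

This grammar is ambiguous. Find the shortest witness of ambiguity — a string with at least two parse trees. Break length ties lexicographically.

length 1: no string has ≥2 trees
length 3: n + n has 2 parse trees

Two derivations of n + n:
  P0 ⇒ P0 + P1 ⇒ P1 + P1 ⇒ n + P1 ⇒ n + n
  P0 ⇒ P1 + P0 ⇒ n + P0 ⇒ n + P1 ⇒ n + n

n + n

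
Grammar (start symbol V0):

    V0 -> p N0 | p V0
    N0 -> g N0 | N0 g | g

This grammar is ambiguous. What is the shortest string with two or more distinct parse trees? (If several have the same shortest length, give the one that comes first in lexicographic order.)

length 2: no string has ≥2 trees
length 3: p g g has 2 parse trees

Two derivations of p g g:
  V0 ⇒ p N0 ⇒ p g N0 ⇒ p g g
  V0 ⇒ p N0 ⇒ p N0 g ⇒ p g g

p g g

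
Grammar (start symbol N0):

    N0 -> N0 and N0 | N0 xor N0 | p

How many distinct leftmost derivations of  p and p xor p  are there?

2

Parse trees for p and p xor p:
  [N0 [N0 p] and [N0 [N0 p] xor [N0 p]]]
  [N0 [N0 [N0 p] and [N0 p]] xor [N0 p]]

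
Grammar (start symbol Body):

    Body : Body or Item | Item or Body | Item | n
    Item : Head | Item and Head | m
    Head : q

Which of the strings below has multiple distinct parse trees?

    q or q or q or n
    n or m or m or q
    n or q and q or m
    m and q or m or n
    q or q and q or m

q or q and q or m

q or q or q or n: 1 tree
n or m or m or q: 1 tree
n or q and q or m: 1 tree
m and q or m or n: 1 tree
q or q and q or m: 4 trees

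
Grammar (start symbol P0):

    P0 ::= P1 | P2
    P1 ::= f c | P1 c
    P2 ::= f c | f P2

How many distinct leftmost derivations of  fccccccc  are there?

1

Parse trees for fccccccc:
  [P0 [P1 [P1 [P1 [P1 [P1 [P1 [P1 f c] c] c] c] c] c] c]]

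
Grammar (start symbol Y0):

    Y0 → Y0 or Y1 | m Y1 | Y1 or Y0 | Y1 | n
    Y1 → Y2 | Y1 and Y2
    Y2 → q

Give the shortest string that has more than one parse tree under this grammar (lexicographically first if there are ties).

q or q

length 1: no string has ≥2 trees
length 2: no string has ≥2 trees
length 3: q or q has 2 parse trees

Two derivations of q or q:
  Y0 ⇒ Y0 or Y1 ⇒ Y1 or Y1 ⇒ Y2 or Y1 ⇒ q or Y1 ⇒ q or Y2 ⇒ q or q
  Y0 ⇒ Y1 or Y0 ⇒ Y2 or Y0 ⇒ q or Y0 ⇒ q or Y1 ⇒ q or Y2 ⇒ q or q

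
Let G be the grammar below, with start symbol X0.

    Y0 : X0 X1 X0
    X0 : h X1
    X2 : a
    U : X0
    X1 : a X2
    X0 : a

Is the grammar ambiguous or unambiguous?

(Y0, U are unreachable from X0, so their rules don't affect L(X0).) The reachable rules are right-linear with at most one rule per (nonterminal, next-terminal) pair. Each input token forces the next rule, so parsing is deterministic.

Unambiguous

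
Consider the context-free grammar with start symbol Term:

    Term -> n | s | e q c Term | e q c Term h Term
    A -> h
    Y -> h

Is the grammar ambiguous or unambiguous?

Ambiguous

Witness: e q c e q c n h n

Derivation 1: Term ⇒ e q c Term ⇒ e q c e q c Term h Term ⇒ e q c e q c n h Term ⇒ e q c e q c n h n
Derivation 2: Term ⇒ e q c Term h Term ⇒ e q c e q c Term h Term ⇒ e q c e q c n h Term ⇒ e q c e q c n h n

Two distinct leftmost derivations for the same string.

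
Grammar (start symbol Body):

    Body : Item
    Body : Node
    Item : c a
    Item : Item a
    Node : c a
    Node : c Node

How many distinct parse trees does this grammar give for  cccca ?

1

Parse trees for cccca:
  [Body [Node c [Node c [Node c [Node c a]]]]]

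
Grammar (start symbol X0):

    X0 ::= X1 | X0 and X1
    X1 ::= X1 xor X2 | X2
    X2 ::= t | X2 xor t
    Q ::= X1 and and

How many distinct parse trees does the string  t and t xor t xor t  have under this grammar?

Parse trees for t and t xor t xor t:
  [X0 [X0 [X1 [X2 t]]] and [X1 [X1 [X2 t]] xor [X2 [X2 t] xor t]]]
  [X0 [X0 [X1 [X2 t]]] and [X1 [X1 [X1 [X2 t]] xor [X2 t]] xor [X2 t]]]
  [X0 [X0 [X1 [X2 t]]] and [X1 [X1 [X2 [X2 t] xor t]] xor [X2 t]]]
  [X0 [X0 [X1 [X2 t]]] and [X1 [X2 [X2 [X2 t] xor t] xor t]]]

4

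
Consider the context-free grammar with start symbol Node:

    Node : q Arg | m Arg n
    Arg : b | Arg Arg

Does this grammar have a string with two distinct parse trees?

Witness: q b b b

Derivation 1: Node ⇒ q Arg ⇒ q Arg Arg ⇒ q b Arg ⇒ q b Arg Arg ⇒ q b b Arg ⇒ q b b b
Derivation 2: Node ⇒ q Arg ⇒ q Arg Arg ⇒ q Arg Arg Arg ⇒ q b Arg Arg ⇒ q b b Arg ⇒ q b b b

Two distinct leftmost derivations for the same string.

Ambiguous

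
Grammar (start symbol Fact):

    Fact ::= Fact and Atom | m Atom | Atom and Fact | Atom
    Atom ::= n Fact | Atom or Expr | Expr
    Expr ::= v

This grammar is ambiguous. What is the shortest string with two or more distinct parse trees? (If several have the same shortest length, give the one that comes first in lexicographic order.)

length 1: no string has ≥2 trees
length 2: no string has ≥2 trees
length 3: v and v has 2 parse trees

Two derivations of v and v:
  Fact ⇒ Fact and Atom ⇒ Atom and Atom ⇒ Expr and Atom ⇒ v and Atom ⇒ v and Expr ⇒ v and v
  Fact ⇒ Atom and Fact ⇒ Expr and Fact ⇒ v and Fact ⇒ v and Atom ⇒ v and Expr ⇒ v and v

v and v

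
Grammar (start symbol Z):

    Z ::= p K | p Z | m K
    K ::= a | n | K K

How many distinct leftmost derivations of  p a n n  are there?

Parse trees for p a n n:
  [Z p [K [K a] [K [K n] [K n]]]]
  [Z p [K [K [K a] [K n]] [K n]]]

2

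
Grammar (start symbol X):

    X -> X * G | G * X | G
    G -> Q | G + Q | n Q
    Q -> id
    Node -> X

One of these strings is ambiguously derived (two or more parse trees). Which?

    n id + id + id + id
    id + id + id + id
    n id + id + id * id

n id + id + id + id: 1 tree
id + id + id + id: 1 tree
n id + id + id * id: 2 trees

n id + id + id * id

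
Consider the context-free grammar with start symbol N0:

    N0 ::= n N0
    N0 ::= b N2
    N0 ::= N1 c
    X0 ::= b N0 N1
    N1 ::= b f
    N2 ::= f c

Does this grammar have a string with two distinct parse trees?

Ambiguous

Witness: b f c

Derivation 1: N0 ⇒ b N2 ⇒ b f c
Derivation 2: N0 ⇒ N1 c ⇒ b f c

Two distinct leftmost derivations for the same string.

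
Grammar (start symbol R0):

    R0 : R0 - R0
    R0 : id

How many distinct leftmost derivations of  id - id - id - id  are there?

Parse trees for id - id - id - id:
  [R0 [R0 id] - [R0 [R0 id] - [R0 [R0 id] - [R0 id]]]]
  [R0 [R0 id] - [R0 [R0 [R0 id] - [R0 id]] - [R0 id]]]
  [R0 [R0 [R0 id] - [R0 id]] - [R0 [R0 id] - [R0 id]]]
  [R0 [R0 [R0 id] - [R0 [R0 id] - [R0 id]]] - [R0 id]]
  [R0 [R0 [R0 [R0 id] - [R0 id]] - [R0 id]] - [R0 id]]

5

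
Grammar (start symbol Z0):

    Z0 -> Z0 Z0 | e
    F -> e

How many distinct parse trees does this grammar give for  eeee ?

Parse trees for eeee:
  [Z0 [Z0 e] [Z0 [Z0 e] [Z0 [Z0 e] [Z0 e]]]]
  [Z0 [Z0 e] [Z0 [Z0 [Z0 e] [Z0 e]] [Z0 e]]]
  [Z0 [Z0 [Z0 e] [Z0 e]] [Z0 [Z0 e] [Z0 e]]]
  [Z0 [Z0 [Z0 e] [Z0 [Z0 e] [Z0 e]]] [Z0 e]]
  [Z0 [Z0 [Z0 [Z0 e] [Z0 e]] [Z0 e]] [Z0 e]]

5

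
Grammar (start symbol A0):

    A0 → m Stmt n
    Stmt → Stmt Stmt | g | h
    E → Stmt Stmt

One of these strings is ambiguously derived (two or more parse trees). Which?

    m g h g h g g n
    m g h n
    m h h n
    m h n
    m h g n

m g h g h g g n: 42 trees
m g h n: 1 tree
m h h n: 1 tree
m h n: 1 tree
m h g n: 1 tree

m g h g h g g n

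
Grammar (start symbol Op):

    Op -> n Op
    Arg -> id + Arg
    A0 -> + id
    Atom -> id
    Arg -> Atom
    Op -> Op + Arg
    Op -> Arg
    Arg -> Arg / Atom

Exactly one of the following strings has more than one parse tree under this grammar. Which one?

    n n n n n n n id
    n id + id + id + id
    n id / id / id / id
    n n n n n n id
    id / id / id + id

n id + id + id + id

n n n n n n n id: 1 tree
n id + id + id + id: 20 trees
n id / id / id / id: 1 tree
n n n n n n id: 1 tree
id / id / id + id: 1 tree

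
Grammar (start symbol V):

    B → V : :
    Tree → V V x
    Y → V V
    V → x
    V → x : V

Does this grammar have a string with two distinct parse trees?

(Y, B, Tree are unreachable from V, so their rules don't affect L(V).) The reachable grammar is A → atom sep A | atom. Each atom is followed by either the separator (recurse) or end-of-string (stop) — no choice point.

Unambiguous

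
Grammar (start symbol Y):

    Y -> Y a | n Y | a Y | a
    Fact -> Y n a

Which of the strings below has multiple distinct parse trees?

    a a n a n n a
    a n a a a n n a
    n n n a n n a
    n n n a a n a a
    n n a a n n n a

a a n a n n a: 1 tree
a n a a a n n a: 1 tree
n n n a n n a: 1 tree
n n n a a n a a: 8 trees
n n a a n n n a: 1 tree

n n n a a n a a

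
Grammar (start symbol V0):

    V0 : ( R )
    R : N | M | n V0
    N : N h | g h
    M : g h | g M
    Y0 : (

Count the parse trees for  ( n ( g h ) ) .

Parse trees for ( n ( g h ) ):
  [V0 ( [R n [V0 ( [R [N g h]] )]] )]
  [V0 ( [R n [V0 ( [R [M g h]] )]] )]

2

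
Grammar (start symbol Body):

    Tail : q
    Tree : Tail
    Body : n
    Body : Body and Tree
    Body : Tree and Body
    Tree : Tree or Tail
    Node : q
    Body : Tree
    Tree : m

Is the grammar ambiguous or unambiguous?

Witness: m and m

Derivation 1: Body ⇒ Body and Tree ⇒ Tree and Tree ⇒ m and Tree ⇒ m and m
Derivation 2: Body ⇒ Tree and Body ⇒ m and Body ⇒ m and Tree ⇒ m and m

Two distinct leftmost derivations for the same string.

Ambiguous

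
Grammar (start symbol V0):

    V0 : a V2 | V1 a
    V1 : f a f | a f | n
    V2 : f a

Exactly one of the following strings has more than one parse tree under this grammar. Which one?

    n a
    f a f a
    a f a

a f a

n a: 1 tree
f a f a: 1 tree
a f a: 2 trees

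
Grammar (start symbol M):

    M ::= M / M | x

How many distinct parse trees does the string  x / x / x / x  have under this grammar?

5

Parse trees for x / x / x / x:
  [M [M x] / [M [M x] / [M [M x] / [M x]]]]
  [M [M x] / [M [M [M x] / [M x]] / [M x]]]
  [M [M [M x] / [M x]] / [M [M x] / [M x]]]
  [M [M [M x] / [M [M x] / [M x]]] / [M x]]
  [M [M [M [M x] / [M x]] / [M x]] / [M x]]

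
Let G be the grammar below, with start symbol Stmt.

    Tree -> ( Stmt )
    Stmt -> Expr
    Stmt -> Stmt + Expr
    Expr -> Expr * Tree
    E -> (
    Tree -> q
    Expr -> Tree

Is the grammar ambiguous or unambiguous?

Only Stmt, Expr, Tree are reachable from Stmt; ignoring the rest: The grammar is stratified — Stmt handles '+' (left-recursive), Expr handles '*', Tree atoms. Each operator has a fixed associativity and precedence level, so every string has one parse.

Unambiguous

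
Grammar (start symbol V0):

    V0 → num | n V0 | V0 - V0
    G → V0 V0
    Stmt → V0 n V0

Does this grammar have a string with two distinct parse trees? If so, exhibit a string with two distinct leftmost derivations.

Witness: n num - num

Derivation 1: V0 ⇒ n V0 ⇒ n V0 - V0 ⇒ n num - V0 ⇒ n num - num
Derivation 2: V0 ⇒ V0 - V0 ⇒ n V0 - V0 ⇒ n num - V0 ⇒ n num - num

Two distinct leftmost derivations for the same string.

Ambiguous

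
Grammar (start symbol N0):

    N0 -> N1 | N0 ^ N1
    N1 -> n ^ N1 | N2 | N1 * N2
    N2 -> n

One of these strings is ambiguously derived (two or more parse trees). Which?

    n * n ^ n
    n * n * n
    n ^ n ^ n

n * n ^ n: 1 tree
n * n * n: 1 tree
n ^ n ^ n: 4 trees

n ^ n ^ n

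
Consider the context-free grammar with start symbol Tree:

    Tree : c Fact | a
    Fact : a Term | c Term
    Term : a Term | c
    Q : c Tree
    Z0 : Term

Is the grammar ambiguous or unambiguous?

Unambiguous

Only Tree, Fact, Term are reachable from Tree; ignoring the rest: Restricted to the reachable nonterminals, every rule has the form A → t or A → t B, and no two rules for the same A share a first terminal. The grammar encodes a DFA — one run per string.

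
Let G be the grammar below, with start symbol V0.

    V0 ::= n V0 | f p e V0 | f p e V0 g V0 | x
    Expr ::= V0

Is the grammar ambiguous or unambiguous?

Witness: f p e f p e x g x

Derivation 1: V0 ⇒ f p e V0 ⇒ f p e f p e V0 g V0 ⇒ f p e f p e x g V0 ⇒ f p e f p e x g x
Derivation 2: V0 ⇒ f p e V0 g V0 ⇒ f p e f p e V0 g V0 ⇒ f p e f p e x g V0 ⇒ f p e f p e x g x

Two distinct leftmost derivations for the same string.

Ambiguous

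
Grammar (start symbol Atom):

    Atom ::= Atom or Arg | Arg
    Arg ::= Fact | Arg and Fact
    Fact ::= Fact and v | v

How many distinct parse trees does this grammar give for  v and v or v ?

2

Parse trees for v and v or v:
  [Atom [Atom [Arg [Fact [Fact v] and v]]] or [Arg [Fact v]]]
  [Atom [Atom [Arg [Arg [Fact v]] and [Fact v]]] or [Arg [Fact v]]]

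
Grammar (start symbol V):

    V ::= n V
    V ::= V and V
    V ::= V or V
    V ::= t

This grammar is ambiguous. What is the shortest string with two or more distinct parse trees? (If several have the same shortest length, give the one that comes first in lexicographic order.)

length 1: no string has ≥2 trees
length 2: no string has ≥2 trees
length 3: no string has ≥2 trees
length 4: n t and t has 2 parse trees

Two derivations of n t and t:
  V ⇒ n V ⇒ n V and V ⇒ n t and V ⇒ n t and t
  V ⇒ V and V ⇒ n V and V ⇒ n t and V ⇒ n t and t

n t and t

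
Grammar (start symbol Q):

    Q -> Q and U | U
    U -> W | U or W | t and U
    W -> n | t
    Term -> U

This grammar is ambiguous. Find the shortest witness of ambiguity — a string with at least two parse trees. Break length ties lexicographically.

t and n

length 1: no string has ≥2 trees
length 3: t and n has 2 parse trees

Two derivations of t and n:
  Q ⇒ Q and U ⇒ U and U ⇒ W and U ⇒ t and U ⇒ t and W ⇒ t and n
  Q ⇒ U ⇒ t and U ⇒ t and W ⇒ t and n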